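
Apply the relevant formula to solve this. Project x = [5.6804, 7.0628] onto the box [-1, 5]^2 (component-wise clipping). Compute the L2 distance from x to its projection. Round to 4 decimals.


Project each component onto [-1, 5].
clip(5.6804) = 5.0, clip(7.0628) = 5.0
Projection = [5.0, 5.0]
Squared diffs: [0.4629, 4.2551]
Distance = sqrt(4.718) = 2.1721


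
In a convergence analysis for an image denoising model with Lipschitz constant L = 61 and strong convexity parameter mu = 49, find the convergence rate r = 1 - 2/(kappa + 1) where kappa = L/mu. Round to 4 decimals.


Step 1: Compute the condition number.
kappa = L/mu = 61/49 = 1.2449
Step 2: Compute the convergence rate.
r = 1 - 2/(kappa + 1) = 1 - 2*mu/(L + mu) = (L - mu)/(L + mu) = 12/110 = 0.1091


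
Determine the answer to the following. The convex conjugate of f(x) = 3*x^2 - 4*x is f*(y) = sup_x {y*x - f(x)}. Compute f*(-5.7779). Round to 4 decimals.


f*(y) = sup_x {y*x - a*x^2 - b*x} = sup_x {(y-b)*x - a*x^2}
FOC: (y - b) - 2a*x = 0 => x* = (y - b)/(2a)
x* = (-5.7779 + 4)/(2*3) = -0.2963
f*(-5.7779) = (y-b)^2/(4a) = (-5.7779 + 4)^2/(4*3)
= 3.1609/12 = 0.2634


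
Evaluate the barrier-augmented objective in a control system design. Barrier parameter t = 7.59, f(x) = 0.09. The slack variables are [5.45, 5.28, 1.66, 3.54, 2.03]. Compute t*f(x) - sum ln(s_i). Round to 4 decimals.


Step 1: Compute log-barrier.
ln values: [1.6956, 1.6639, 0.5068, 1.2641, 0.708]
phi = -(1.6956 + 1.6639 + 0.5068 + 1.2641 + 0.708) = -5.8385
Step 2: Compute augmented objective.
t*f(x) = 7.59*0.09 = 0.6831
Total = 0.6831 - 5.8385 = -5.1554


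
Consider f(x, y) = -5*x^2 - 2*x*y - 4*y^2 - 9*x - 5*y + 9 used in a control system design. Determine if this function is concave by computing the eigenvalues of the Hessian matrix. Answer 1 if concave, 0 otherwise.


The Hessian of f(x,y) = -5*x^2 - 2*x*y - 4*y^2 - 9*x - 5*y + 9 is:
H = [[-10, -2], [-2, -8]]
Trace = -10 - 8 = -18
Determinant = -10*-8 - (-2)^2 = 76
Discriminant = (-18)^2 - 4*76 = 20.0
Eigenvalues: lambda_1 = -11.2361, lambda_2 = -6.7639
The function is concave.

1


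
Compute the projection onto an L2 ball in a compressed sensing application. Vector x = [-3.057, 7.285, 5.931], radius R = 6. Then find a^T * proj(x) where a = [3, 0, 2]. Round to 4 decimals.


Step 1: Compute ||x|| (intermediates to 6 decimals).
||x|| = sqrt((-3.057)^2 + 7.285^2 + 5.931^2) = 9.878929
Step 2: Project.
Since ||x|| > R, scale = R/||x|| = 6/9.878929 = 0.607353, proj(x) = scale * x
proj(x) = [-1.856678, 4.424567, 3.602211]
Step 3: Dot product.
a^T * proj(x) = 3*(-1.856678) + 0*4.424567 + 2*3.602211 = 1.6344


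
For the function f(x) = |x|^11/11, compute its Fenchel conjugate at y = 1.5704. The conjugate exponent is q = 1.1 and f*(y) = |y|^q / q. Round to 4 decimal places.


The conjugate exponent q satisfies 1/p + 1/q = 1.
p = 11, so q = 11/(11 - 1) = 1.1
|y|^q = 1.5704^1.1 = 1.6429
f*(1.5704) = 1.6429 / 1.1 = 1.4935


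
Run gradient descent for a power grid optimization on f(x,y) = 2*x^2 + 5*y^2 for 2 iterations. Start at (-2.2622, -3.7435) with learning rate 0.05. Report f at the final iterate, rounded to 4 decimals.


Gradient descent on f(x,y) = 2*x^2 + 5*y^2.
Starting point: (-2.2622, -3.7435), alpha = 0.05
Step 1: grad_x = 2*2*-2.2622 = -9.0488, grad_y = 2*5*-3.7435 = -37.435
  x_1 = -2.2622 - 0.05*-9.0488 = -1.8098
  y_1 = -3.7435 - 0.05*-37.435 = -1.8718
Step 2: grad_x = 2*2*-1.8098 = -7.239, grad_y = 2*5*-1.8718 = -18.7175
  x_2 = -1.8098 - 0.05*-7.239 = -1.4478
  y_2 = -1.8718 - 0.05*-18.7175 = -0.9359
f(-1.4478, -0.9359) = 2*(-1.4478)^2 + 5*(-0.9359)^2 = 8.5716


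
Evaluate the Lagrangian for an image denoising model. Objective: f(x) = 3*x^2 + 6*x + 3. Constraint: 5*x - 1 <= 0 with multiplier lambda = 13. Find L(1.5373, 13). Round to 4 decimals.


Step 1: Evaluate f(x).
f(1.5373) = 3*1.5373^2 + 6*1.5373 + 3 = 19.3137
Step 2: Evaluate g(x).
g(1.5373) = 5*1.5373 - 1 = 6.6865
Step 3: Compute Lagrangian.
L = 19.3137 + 13*6.6865 = 106.2382


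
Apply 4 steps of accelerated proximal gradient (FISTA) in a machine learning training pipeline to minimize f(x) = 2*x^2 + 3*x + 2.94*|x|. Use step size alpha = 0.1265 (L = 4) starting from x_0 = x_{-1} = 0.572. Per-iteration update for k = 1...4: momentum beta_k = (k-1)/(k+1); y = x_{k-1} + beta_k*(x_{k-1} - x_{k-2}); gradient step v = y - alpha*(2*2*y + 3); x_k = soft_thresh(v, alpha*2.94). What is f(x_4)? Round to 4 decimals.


FISTA on f(x) = 2*x^2 + 3*x + 2.94*|x|
L = 4, alpha = 0.1265
Iteration 1: beta = 0.0, y = 0.572 + 0.0*(0.572 - 0.572) = 0.572
  grad(y) = 5.288, v = y - alpha*grad = -0.0969
  prox(v) = soft_thresh(-0.0969, 0.3719) = 0.0
Iteration 2: beta = 0.3333, y = 0.0 + 0.3333*(0.0 - 0.572) = -0.1907
  grad(y) = 2.2373, v = y - alpha*grad = -0.4737
  prox(v) = soft_thresh(-0.4737, 0.3719) = -0.1018
Iteration 3: beta = 0.5, y = -0.1018 + 0.5*(-0.1018 - 0.0) = -0.1527
  grad(y) = 2.3893, v = y - alpha*grad = -0.4549
  prox(v) = soft_thresh(-0.4549, 0.3719) = -0.083
Iteration 4: beta = 0.6, y = -0.083 + 0.6*(-0.083 + 0.1018) = -0.0717
  grad(y) = 2.713, v = y - alpha*grad = -0.4149
  prox(v) = soft_thresh(-0.4149, 0.3719) = -0.043
f(x_4) = 2*(-0.043)^2 + 3*(-0.043) + 2.94*|-0.043| = 0.0011


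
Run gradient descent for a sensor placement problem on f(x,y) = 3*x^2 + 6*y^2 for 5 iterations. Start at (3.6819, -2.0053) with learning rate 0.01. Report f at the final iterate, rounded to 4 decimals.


Gradient descent on f(x,y) = 3*x^2 + 6*y^2.
Starting point: (3.6819, -2.0053), alpha = 0.01
Step 1: grad_x = 2*3*3.6819 = 22.0914, grad_y = 2*6*-2.0053 = -24.0636
  x_1 = 3.6819 - 0.01*22.0914 = 3.461
  y_1 = -2.0053 - 0.01*-24.0636 = -1.7647
Step 2: grad_x = 2*3*3.461 = 20.7659, grad_y = 2*6*-1.7647 = -21.176
  x_2 = 3.461 - 0.01*20.7659 = 3.2533
  y_2 = -1.7647 - 0.01*-21.176 = -1.5529
Step 3: grad_x = 2*3*3.2533 = 19.52, grad_y = 2*6*-1.5529 = -18.6349
  x_3 = 3.2533 - 0.01*19.52 = 3.0581
  y_3 = -1.5529 - 0.01*-18.6349 = -1.3666
Step 4: grad_x = 2*3*3.0581 = 18.3488, grad_y = 2*6*-1.3666 = -16.3987
  x_4 = 3.0581 - 0.01*18.3488 = 2.8746
  y_4 = -1.3666 - 0.01*-16.3987 = -1.2026
Step 5: grad_x = 2*3*2.8746 = 17.2478, grad_y = 2*6*-1.2026 = -14.4308
  x_5 = 2.8746 - 0.01*17.2478 = 2.7022
  y_5 = -1.2026 - 0.01*-14.4308 = -1.0583
f(2.7022, -1.0583) = 3*2.7022^2 + 6*(-1.0583)^2 = 28.6245


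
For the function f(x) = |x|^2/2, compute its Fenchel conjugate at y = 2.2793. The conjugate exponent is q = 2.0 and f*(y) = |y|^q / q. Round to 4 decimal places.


The conjugate exponent q satisfies 1/p + 1/q = 1.
p = 2, so q = 2/(2 - 1) = 2.0
|y|^q = 2.2793^2.0 = 5.1952
f*(2.2793) = 5.1952 / 2.0 = 2.5976


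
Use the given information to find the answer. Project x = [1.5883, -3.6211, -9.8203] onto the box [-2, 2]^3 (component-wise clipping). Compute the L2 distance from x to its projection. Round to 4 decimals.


Project each component onto [-2, 2].
clip(1.5883) = 1.5883, clip(-3.6211) = -2.0, clip(-9.8203) = -2.0
Projection = [1.5883, -2.0, -2.0]
Squared diffs: [0.0, 2.628, 61.1571]
Distance = sqrt(63.7851) = 7.9866


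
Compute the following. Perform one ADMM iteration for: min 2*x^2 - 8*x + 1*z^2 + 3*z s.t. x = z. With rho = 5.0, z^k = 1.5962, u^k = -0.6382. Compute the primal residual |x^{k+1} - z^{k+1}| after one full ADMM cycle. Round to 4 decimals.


ADMM iteration with rho = 5.0, z^k = 1.5962, u^k = -0.6382
Step 1: x-update.
Minimize 2*x^2 - 8*x + (5.0/2)*(x - 1.5962 - 0.6382)^2
FOC: (2*2 + 5.0)*x = 8 + 5.0*(1.5962 + 0.6382)
x^{k+1} = 2.1302
Step 2: z-update.
Minimize 1*z^2 + 3*z + (5.0/2)*(2.1302 - z - 0.6382)^2
FOC: (2*1 + 5.0)*z = -3 + 5.0*(2.1302 - 0.6382)
z^{k+1} = 0.6372
Step 3: u-update.
u^{k+1} = -0.6382 + 2.1302 - 0.6372 = 0.8549
Step 4: Primal residual = |2.1302 - 0.6372| = 1.4931


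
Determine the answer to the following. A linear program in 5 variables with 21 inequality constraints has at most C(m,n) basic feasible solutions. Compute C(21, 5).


Each vertex corresponds to some choice of n active constraints out of m, so the number of vertices is at most C(m, n) = m! / (n!(m-n)!).
m = 21, n = 5
Numerator: 21 * 20 * 19 * 18 * 17
Denominator: 5! = 120
C(21, 5) = 20349


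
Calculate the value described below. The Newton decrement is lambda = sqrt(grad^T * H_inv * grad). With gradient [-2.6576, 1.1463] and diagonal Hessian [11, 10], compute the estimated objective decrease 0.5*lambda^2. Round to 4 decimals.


Step 1: H is diagonal, so H^(-1) * g = [-0.2416, 0.1146].
Step 2: g^T H^(-1) g = sum_i g_i^2 / H_ii
  = (-2.6576)^2/11 + (1.1463)^2/10
  = 0.6421 + 0.1314 = 0.7735
Step 3: Objective decrease = 0.5 * g^T H^(-1) g = 0.3867


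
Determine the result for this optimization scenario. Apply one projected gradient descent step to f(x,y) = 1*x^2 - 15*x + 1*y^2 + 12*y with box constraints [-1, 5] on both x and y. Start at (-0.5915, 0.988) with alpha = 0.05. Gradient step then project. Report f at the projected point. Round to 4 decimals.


Step 1: Compute gradient at (-0.5915, 0.988).
grad_x = 2*1*-0.5915 - 15 = -16.183
grad_y = 2*1*0.988 + 12 = 13.976
Step 2: Gradient step.
x_raw = -0.5915 - 0.05*-16.183 = 0.2177
y_raw = 0.988 - 0.05*13.976 = 0.2892
Step 3: Project onto [-1, 5].
x_proj = clip(0.2177) = 0.2177
y_proj = clip(0.2892) = 0.2892
Step 4: Evaluate f.
f(0.2177, 0.2892) = 0.3367


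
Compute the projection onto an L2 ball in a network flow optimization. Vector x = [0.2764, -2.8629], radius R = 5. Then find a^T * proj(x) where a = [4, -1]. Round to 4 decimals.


Step 1: Compute ||x|| (intermediates to 6 decimals).
||x|| = sqrt(0.2764^2 + (-2.8629)^2) = 2.876212
Step 2: Project.
Since ||x|| <= R, proj = x (no scaling needed).
proj(x) = [0.2764, -2.8629]
Step 3: Dot product.
a^T * proj(x) = 4*0.2764 - 1*(-2.8629) = 3.9685


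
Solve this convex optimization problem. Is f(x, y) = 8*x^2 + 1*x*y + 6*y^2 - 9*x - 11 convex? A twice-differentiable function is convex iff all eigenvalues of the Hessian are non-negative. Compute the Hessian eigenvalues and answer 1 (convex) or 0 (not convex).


The Hessian of f(x,y) = 8*x^2 + 1*x*y + 6*y^2 - 9*x - 11 is:
H = [[16, 1], [1, 12]]
Trace = 16 + 12 = 28
Determinant = 16*12 - (1)^2 = 191
Discriminant = (28)^2 - 4*191 = 20.0
Eigenvalues: lambda_1 = 11.7639, lambda_2 = 16.2361
The function is convex.

1


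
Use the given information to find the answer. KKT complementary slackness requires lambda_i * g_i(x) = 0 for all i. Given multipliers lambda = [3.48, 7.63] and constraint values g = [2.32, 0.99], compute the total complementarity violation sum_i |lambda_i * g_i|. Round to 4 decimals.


KKT complementary slackness check:
lambda_1 * g_1 = 3.48 * 2.32 = 8.0736
lambda_2 * g_2 = 7.63 * 0.99 = 7.5537
Total violation = 8.0736 + 7.5537 = 15.6273


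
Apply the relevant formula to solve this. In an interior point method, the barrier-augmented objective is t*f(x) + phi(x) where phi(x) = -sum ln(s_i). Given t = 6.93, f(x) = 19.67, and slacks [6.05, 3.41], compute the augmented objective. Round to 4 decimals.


Step 1: Compute log-barrier.
ln values: [1.8001, 1.2267]
phi = -(1.8001 + 1.2267) = -3.0268
Step 2: Compute augmented objective.
t*f(x) = 6.93*19.67 = 136.3131
Total = 136.3131 - 3.0268 = 133.2863


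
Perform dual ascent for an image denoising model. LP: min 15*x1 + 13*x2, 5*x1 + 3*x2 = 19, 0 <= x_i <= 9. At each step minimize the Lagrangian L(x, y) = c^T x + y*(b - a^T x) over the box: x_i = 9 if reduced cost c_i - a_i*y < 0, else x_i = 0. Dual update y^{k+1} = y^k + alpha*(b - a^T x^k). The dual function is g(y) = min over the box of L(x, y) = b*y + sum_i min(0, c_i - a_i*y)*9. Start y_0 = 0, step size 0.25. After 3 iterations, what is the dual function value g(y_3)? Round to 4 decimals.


Dual ascent for LP: min 15*x1 + 13*x2, 5*x1 + 3*x2 = 19, 0 <= x_i <= 9
Step 1: y^k = 0.0, reduced costs: (15.0, 13.0)
  x^k = (0.0, 0.0), subgradient = b - a^T x = 19.0
  y^{k+1} = 0.0 + 0.25*19.0 = 4.75
Step 2: y^k = 4.75, reduced costs: (-8.75, -1.25)
  x^k = (9.0, 9.0), subgradient = b - a^T x = -53.0
  y^{k+1} = 4.75 + 0.25*-53.0 = -8.5
Step 3: y^k = -8.5, reduced costs: (57.5, 38.5)
  x^k = (0.0, 0.0), subgradient = b - a^T x = 19.0
  y^{k+1} = -8.5 + 0.25*19.0 = -3.75
Dual objective at y_3 = -3.75: reduced costs (33.75, 24.25), box minimizer x = (0.0, 0.0)
g(y_3) = b*y + (c1 - a1*y)*x1 + (c2 - a2*y)*x2 = 19*(-3.75) + 33.75*0.0 + 24.25*0.0 = -71.25 + 0.0 + 0.0 = -71.25


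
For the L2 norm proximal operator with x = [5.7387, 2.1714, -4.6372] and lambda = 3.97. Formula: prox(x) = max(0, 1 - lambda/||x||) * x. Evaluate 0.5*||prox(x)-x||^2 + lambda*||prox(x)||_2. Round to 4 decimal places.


Step 1: Compute ||x||.
||x|| = 7.691
Step 2: Compute scaling factor.
scale = max(0, 1 - 3.97/7.691) = 0.4838
Step 3: prox(x) = [2.7764, 1.0505, -2.2435]
||prox(x)|| = 3.721
Step 4: Proximal objective.
0.5*||prox-x||^2 = 7.8805
lambda*||prox|| = 14.7724
Total = 22.6528


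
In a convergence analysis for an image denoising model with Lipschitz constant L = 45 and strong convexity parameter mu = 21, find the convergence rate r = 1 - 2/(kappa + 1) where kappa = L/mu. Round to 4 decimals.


Step 1: Compute the condition number.
kappa = L/mu = 45/21 = 2.1429
Step 2: Compute the convergence rate.
r = 1 - 2/(kappa + 1) = 1 - 2*mu/(L + mu) = (L - mu)/(L + mu) = 24/66 = 0.3636


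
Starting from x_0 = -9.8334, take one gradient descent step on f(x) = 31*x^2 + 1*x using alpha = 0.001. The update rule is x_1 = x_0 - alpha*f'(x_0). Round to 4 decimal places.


We compute the gradient at x_0 and apply the update.
f'(x) = 62*x + 1
f'(-9.8334) = 62*-9.8334 + 1 = -608.6708
x_1 = -9.8334 - 0.001*-608.6708 = -9.2247


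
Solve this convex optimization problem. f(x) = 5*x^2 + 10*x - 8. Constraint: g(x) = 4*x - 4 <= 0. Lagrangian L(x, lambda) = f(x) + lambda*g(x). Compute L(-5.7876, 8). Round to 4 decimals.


Step 1: Evaluate f(x).
f(-5.7876) = 5*(-5.7876)^2 + 10*(-5.7876) - 8 = 101.6056
Step 2: Evaluate g(x).
g(-5.7876) = 4*-5.7876 - 4 = -27.1504
Step 3: Compute Lagrangian.
L = 101.6056 + 8*-27.1504 = -115.5976


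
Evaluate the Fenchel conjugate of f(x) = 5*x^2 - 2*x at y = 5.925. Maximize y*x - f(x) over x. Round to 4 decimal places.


f*(y) = sup_x {y*x - a*x^2 - b*x} = sup_x {(y-b)*x - a*x^2}
FOC: (y - b) - 2a*x = 0 => x* = (y - b)/(2a)
x* = (5.925 + 2)/(2*5) = 0.7925
f*(5.925) = (y-b)^2/(4a) = (5.925 + 2)^2/(4*5)
= 62.8056/20 = 3.1403


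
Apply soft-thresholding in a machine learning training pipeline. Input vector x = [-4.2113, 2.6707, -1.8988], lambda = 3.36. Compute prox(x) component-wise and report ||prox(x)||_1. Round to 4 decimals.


Soft-thresholding with lambda = 3.36:
prox(-4.2113) = sign(-4.2113)*max(|-4.2113| - 3.36, 0) = -0.8513
prox(2.6707) = sign(2.6707)*max(|2.6707| - 3.36, 0) = 0.0
prox(-1.8988) = sign(-1.8988)*max(|-1.8988| - 3.36, 0) = 0.0
prox(x) = [-0.8513, 0.0, 0.0]
||prox(x)||_1 = 0.8513 + 0.0 + 0.0 = 0.8513


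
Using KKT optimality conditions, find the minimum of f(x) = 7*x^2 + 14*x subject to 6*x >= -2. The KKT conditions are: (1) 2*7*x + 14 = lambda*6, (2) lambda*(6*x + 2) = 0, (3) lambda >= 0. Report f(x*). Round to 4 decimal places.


Step 1: Try lambda = 0 (constraint inactive).
x_unc = -14/(2*7) = -1.0
Check: 6*-1.0 = -6.0 < -2 -- violated!
Step 2: Constraint must be active: 6*x = -2
x* = -2/6 = -1/3 = -0.3333 (rounded; the exact value -1/3 is used below)
lambda = (2*7*(-1/3) + 14)/6 = 1.5556
Step 3: Compute optimal value.
f(x*) = 7*(-1/3)^2 + 14*(-1/3) = -3.8889


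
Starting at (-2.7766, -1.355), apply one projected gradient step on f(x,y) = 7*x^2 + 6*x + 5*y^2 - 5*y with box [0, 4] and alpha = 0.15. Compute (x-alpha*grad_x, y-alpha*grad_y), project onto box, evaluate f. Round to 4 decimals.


Step 1: Compute gradient at (-2.7766, -1.355).
grad_x = 2*7*-2.7766 + 6 = -32.8724
grad_y = 2*5*-1.355 - 5 = -18.55
Step 2: Gradient step.
x_raw = -2.7766 - 0.15*-32.8724 = 2.1543
y_raw = -1.355 - 0.15*-18.55 = 1.4275
Step 3: Project onto [0, 4].
x_proj = clip(2.1543) = 2.1543
y_proj = clip(1.4275) = 1.4275
Step 4: Evaluate f.
f(2.1543, 1.4275) = 48.4627


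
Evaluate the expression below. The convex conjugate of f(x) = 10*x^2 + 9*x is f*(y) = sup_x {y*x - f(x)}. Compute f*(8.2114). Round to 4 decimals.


f*(y) = sup_x {y*x - a*x^2 - b*x} = sup_x {(y-b)*x - a*x^2}
FOC: (y - b) - 2a*x = 0 => x* = (y - b)/(2a)
x* = (8.2114 - 9)/(2*10) = -0.0394
f*(8.2114) = (y-b)^2/(4a) = (8.2114 - 9)^2/(4*10)
= 0.6219/40 = 0.0155


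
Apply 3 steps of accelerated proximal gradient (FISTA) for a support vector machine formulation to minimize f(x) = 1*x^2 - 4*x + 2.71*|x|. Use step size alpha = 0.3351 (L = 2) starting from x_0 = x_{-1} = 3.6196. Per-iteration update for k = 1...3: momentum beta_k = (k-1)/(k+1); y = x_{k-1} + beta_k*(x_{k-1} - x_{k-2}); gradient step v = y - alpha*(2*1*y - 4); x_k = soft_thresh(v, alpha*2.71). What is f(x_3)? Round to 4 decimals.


FISTA on f(x) = 1*x^2 - 4*x + 2.71*|x|
L = 2, alpha = 0.3351
Iteration 1: beta = 0.0, y = 3.6196 + 0.0*(3.6196 - 3.6196) = 3.6196
  grad(y) = 3.2392, v = y - alpha*grad = 2.5341
  prox(v) = soft_thresh(2.5341, 0.9081) = 1.626
Iteration 2: beta = 0.3333, y = 1.626 + 0.3333*(1.626 - 3.6196) = 0.9615
  grad(y) = -2.077, v = y - alpha*grad = 1.6575
  prox(v) = soft_thresh(1.6575, 0.9081) = 0.7494
Iteration 3: beta = 0.5, y = 0.7494 + 0.5*(0.7494 - 1.626) = 0.3111
  grad(y) = -3.3779, v = y - alpha*grad = 1.443
  prox(v) = soft_thresh(1.443, 0.9081) = 0.5349
f(x_3) = 1*0.5349^2 - 4*0.5349 + 2.71*|0.5349| = -0.4039


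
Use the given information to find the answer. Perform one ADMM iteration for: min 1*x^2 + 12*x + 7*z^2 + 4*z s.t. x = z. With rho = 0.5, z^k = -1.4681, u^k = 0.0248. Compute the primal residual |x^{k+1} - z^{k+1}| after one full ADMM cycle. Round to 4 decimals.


ADMM iteration with rho = 0.5, z^k = -1.4681, u^k = 0.0248
Step 1: x-update.
Minimize 1*x^2 + 12*x + (0.5/2)*(x + 1.4681 + 0.0248)^2
FOC: (2*1 + 0.5)*x = -12 + 0.5*(-1.4681 - 0.0248)
x^{k+1} = -5.0986
Step 2: z-update.
Minimize 7*z^2 + 4*z + (0.5/2)*(-5.0986 - z + 0.0248)^2
FOC: (2*7 + 0.5)*z = -4 + 0.5*(-5.0986 + 0.0248)
z^{k+1} = -0.4508
Step 3: u-update.
u^{k+1} = 0.0248 - 5.0986 + 0.4508 = -4.623
Step 4: Primal residual = |-5.0986 + 0.4508| = 4.6478


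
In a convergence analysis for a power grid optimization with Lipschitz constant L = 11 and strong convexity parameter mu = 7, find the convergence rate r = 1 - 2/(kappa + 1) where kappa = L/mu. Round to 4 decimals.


Step 1: Compute the condition number.
kappa = L/mu = 11/7 = 1.5714
Step 2: Compute the convergence rate.
r = 1 - 2/(kappa + 1) = 1 - 2*mu/(L + mu) = (L - mu)/(L + mu) = 4/18 = 0.2222


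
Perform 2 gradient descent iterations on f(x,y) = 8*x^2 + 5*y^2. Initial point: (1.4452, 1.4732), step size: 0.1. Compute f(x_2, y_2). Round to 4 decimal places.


Gradient descent on f(x,y) = 8*x^2 + 5*y^2.
Starting point: (1.4452, 1.4732), alpha = 0.1
Step 1: grad_x = 2*8*1.4452 = 23.1232, grad_y = 2*5*1.4732 = 14.732
  x_1 = 1.4452 - 0.1*23.1232 = -0.8671
  y_1 = 1.4732 - 0.1*14.732 = -0.0
Step 2: grad_x = 2*8*-0.8671 = -13.8739, grad_y = 2*5*-0.0 = -0.0
  x_2 = -0.8671 - 0.1*-13.8739 = 0.5203
  y_2 = -0.0 - 0.1*-0.0 = 0.0
f(0.5203, 0.0) = 8*0.5203^2 + 5*0.0^2 = 2.1655


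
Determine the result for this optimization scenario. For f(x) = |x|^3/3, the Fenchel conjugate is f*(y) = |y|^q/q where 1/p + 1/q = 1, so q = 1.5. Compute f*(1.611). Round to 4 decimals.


The conjugate exponent q satisfies 1/p + 1/q = 1.
p = 3, so q = 3/(3 - 1) = 1.5
|y|^q = 1.611^1.5 = 2.0448
f*(1.611) = 2.0448 / 1.5 = 1.3632


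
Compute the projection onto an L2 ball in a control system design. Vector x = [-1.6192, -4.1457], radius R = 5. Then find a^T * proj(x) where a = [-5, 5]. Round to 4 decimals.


Step 1: Compute ||x|| (intermediates to 6 decimals).
||x|| = sqrt((-1.6192)^2 + (-4.1457)^2) = 4.45069
Step 2: Project.
Since ||x|| <= R, proj = x (no scaling needed).
proj(x) = [-1.6192, -4.1457]
Step 3: Dot product.
a^T * proj(x) = -5*(-1.6192) + 5*(-4.1457) = -12.6325


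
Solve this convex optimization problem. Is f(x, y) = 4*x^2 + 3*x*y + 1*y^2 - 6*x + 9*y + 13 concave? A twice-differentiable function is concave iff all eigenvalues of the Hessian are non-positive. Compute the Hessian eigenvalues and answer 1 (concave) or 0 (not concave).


The Hessian of f(x,y) = 4*x^2 + 3*x*y + 1*y^2 - 6*x + 9*y + 13 is:
H = [[8, 3], [3, 2]]
Trace = 8 + 2 = 10
Determinant = 8*2 - (3)^2 = 7
Discriminant = (10)^2 - 4*7 = 72.0
Eigenvalues: lambda_1 = 0.7574, lambda_2 = 9.2426
The function is not concave.

0


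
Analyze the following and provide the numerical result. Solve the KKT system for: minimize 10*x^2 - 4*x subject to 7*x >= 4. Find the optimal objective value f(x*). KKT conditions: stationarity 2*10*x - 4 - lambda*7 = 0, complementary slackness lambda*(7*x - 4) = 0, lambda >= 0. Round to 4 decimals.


Step 1: Try lambda = 0 (constraint inactive).
x_unc = 4/(2*10) = 0.2
Check: 7*0.2 = 1.4 < 4 -- violated!
Step 2: Constraint must be active: 7*x = 4
x* = 4/7 = 0.5714 (rounded; the exact value 4/7 is used below)
lambda = (2*10*(4/7) - 4)/7 = 1.0612
Step 3: Compute optimal value.
f(x*) = 10*(4/7)^2 - 4*(4/7) = 0.9796


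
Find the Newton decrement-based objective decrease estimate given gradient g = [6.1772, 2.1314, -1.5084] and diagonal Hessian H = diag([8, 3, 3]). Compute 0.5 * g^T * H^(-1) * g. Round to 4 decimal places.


Step 1: H is diagonal, so H^(-1) * g = [0.7722, 0.7105, -0.5028].
Step 2: g^T H^(-1) g = sum_i g_i^2 / H_ii
  = (6.1772)^2/8 + (2.1314)^2/3 + (-1.5084)^2/3
  = 4.7697 + 1.5143 + 0.7584 = 7.0424
Step 3: Objective decrease = 0.5 * g^T H^(-1) g = 3.5212


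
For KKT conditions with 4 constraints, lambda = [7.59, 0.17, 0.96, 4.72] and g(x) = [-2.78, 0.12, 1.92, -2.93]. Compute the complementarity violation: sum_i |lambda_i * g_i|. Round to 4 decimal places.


KKT complementary slackness check:
lambda_1 * g_1 = 7.59 * -2.78 = -21.1002
lambda_2 * g_2 = 0.17 * 0.12 = 0.0204
lambda_3 * g_3 = 0.96 * 1.92 = 1.8432
lambda_4 * g_4 = 4.72 * -2.93 = -13.8296
Total violation = 21.1002 + 0.0204 + 1.8432 + 13.8296 = 36.7934


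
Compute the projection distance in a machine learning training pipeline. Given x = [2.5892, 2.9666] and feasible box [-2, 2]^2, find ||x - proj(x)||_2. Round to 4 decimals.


Project each component onto [-2, 2].
clip(2.5892) = 2.0, clip(2.9666) = 2.0
Projection = [2.0, 2.0]
Squared diffs: [0.3472, 0.9343]
Distance = sqrt(1.2815) = 1.132


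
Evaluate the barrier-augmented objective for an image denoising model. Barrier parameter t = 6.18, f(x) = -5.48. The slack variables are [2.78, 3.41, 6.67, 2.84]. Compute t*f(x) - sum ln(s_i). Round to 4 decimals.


Step 1: Compute log-barrier.
ln values: [1.0225, 1.2267, 1.8976, 1.0438]
phi = -(1.0225 + 1.2267 + 1.8976 + 1.0438) = -5.1906
Step 2: Compute augmented objective.
t*f(x) = 6.18*-5.48 = -33.8664
Total = -33.8664 - 5.1906 = -39.057


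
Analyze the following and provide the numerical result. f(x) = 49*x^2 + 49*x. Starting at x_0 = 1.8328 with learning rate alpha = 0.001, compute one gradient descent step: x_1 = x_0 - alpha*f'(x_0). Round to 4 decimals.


We compute the gradient at x_0 and apply the update.
f'(x) = 98*x + 49
f'(1.8328) = 98*1.8328 + 49 = 228.6144
x_1 = 1.8328 - 0.001*228.6144 = 1.6042


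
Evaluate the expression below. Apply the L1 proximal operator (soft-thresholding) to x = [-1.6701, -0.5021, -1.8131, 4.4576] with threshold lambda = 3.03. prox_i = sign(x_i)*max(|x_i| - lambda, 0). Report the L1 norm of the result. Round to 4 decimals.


Soft-thresholding with lambda = 3.03:
prox(-1.6701) = sign(-1.6701)*max(|-1.6701| - 3.03, 0) = 0.0
prox(-0.5021) = sign(-0.5021)*max(|-0.5021| - 3.03, 0) = 0.0
prox(-1.8131) = sign(-1.8131)*max(|-1.8131| - 3.03, 0) = 0.0
prox(4.4576) = sign(4.4576)*max(|4.4576| - 3.03, 0) = 1.4276
prox(x) = [0.0, 0.0, 0.0, 1.4276]
||prox(x)||_1 = 0.0 + 0.0 + 0.0 + 1.4276 = 1.4276


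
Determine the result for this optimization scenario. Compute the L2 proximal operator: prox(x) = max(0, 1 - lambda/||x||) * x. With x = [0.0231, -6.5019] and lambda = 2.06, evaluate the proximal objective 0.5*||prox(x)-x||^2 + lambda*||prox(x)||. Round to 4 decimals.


Step 1: Compute ||x||.
||x|| = 6.5019
Step 2: Compute scaling factor.
scale = max(0, 1 - 2.06/6.5019) = 0.6832
Step 3: prox(x) = [0.0158, -4.4419]
||prox(x)|| = 4.4419
Step 4: Proximal objective.
0.5*||prox-x||^2 = 2.1218
lambda*||prox|| = 9.1503
Total = 11.2722


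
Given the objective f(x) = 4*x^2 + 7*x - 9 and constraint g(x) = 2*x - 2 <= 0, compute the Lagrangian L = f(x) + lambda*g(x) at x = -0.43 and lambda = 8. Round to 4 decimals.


Step 1: Evaluate f(x).
f(-0.43) = 4*(-0.43)^2 + 7*(-0.43) - 9 = -11.2704
Step 2: Evaluate g(x).
g(-0.43) = 2*-0.43 - 2 = -2.86
Step 3: Compute Lagrangian.
L = -11.2704 + 8*-2.86 = -34.1504


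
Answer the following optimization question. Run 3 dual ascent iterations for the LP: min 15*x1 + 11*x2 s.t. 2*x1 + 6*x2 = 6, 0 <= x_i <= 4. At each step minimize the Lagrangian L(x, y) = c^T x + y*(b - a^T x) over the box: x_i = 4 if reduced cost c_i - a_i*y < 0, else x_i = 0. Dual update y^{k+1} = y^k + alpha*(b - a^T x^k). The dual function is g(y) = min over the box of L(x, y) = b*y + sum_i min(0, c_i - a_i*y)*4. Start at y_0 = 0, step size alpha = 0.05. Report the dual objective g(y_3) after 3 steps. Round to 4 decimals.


Dual ascent for LP: min 15*x1 + 11*x2, 2*x1 + 6*x2 = 6, 0 <= x_i <= 4
Step 1: y^k = 0.0, reduced costs: (15.0, 11.0)
  x^k = (0.0, 0.0), subgradient = b - a^T x = 6.0
  y^{k+1} = 0.0 + 0.05*6.0 = 0.3
Step 2: y^k = 0.3, reduced costs: (14.4, 9.2)
  x^k = (0.0, 0.0), subgradient = b - a^T x = 6.0
  y^{k+1} = 0.3 + 0.05*6.0 = 0.6
Step 3: y^k = 0.6, reduced costs: (13.8, 7.4)
  x^k = (0.0, 0.0), subgradient = b - a^T x = 6.0
  y^{k+1} = 0.6 + 0.05*6.0 = 0.9
Dual objective at y_3 = 0.9: reduced costs (13.2, 5.6), box minimizer x = (0.0, 0.0)
g(y_3) = b*y + (c1 - a1*y)*x1 + (c2 - a2*y)*x2 = 6*0.9 + 13.2*0.0 + 5.6*0.0 = 5.4 + 0.0 + 0.0 = 5.4


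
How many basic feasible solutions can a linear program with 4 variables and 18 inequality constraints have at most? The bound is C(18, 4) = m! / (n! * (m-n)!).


Each vertex corresponds to some choice of n active constraints out of m, so the number of vertices is at most C(m, n) = m! / (n!(m-n)!).
m = 18, n = 4
Numerator: 18 * 17 * 16 * 15
Denominator: 4! = 24
C(18, 4) = 3060


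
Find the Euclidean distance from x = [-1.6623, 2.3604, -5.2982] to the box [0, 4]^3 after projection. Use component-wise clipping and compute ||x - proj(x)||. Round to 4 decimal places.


Project each component onto [0, 4].
clip(-1.6623) = 0.0, clip(2.3604) = 2.3604, clip(-5.2982) = 0.0
Projection = [0.0, 2.3604, 0.0]
Squared diffs: [2.7632, 0.0, 28.0709]
Distance = sqrt(30.8341) = 5.5529


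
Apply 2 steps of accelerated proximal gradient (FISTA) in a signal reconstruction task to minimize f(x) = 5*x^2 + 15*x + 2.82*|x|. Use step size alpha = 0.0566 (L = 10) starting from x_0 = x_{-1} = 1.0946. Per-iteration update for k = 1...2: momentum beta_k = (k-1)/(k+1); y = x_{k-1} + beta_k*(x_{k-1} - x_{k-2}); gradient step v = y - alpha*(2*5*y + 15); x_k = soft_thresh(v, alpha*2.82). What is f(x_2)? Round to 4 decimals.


FISTA on f(x) = 5*x^2 + 15*x + 2.82*|x|
L = 10, alpha = 0.0566
Iteration 1: beta = 0.0, y = 1.0946 + 0.0*(1.0946 - 1.0946) = 1.0946
  grad(y) = 25.946, v = y - alpha*grad = -0.3739
  prox(v) = soft_thresh(-0.3739, 0.1596) = -0.2143
Iteration 2: beta = 0.3333, y = -0.2143 + 0.3333*(-0.2143 - 1.0946) = -0.6506
  grad(y) = 8.4936, v = y - alpha*grad = -1.1314
  prox(v) = soft_thresh(-1.1314, 0.1596) = -0.9718
f(x_2) = 5*(-0.9718)^2 + 15*(-0.9718) + 2.82*|-0.9718| = -7.1145


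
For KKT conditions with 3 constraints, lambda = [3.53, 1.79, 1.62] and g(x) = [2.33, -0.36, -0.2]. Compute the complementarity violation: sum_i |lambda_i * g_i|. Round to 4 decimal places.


KKT complementary slackness check:
lambda_1 * g_1 = 3.53 * 2.33 = 8.2249
lambda_2 * g_2 = 1.79 * -0.36 = -0.6444
lambda_3 * g_3 = 1.62 * -0.2 = -0.324
Total violation = 8.2249 + 0.6444 + 0.324 = 9.1933


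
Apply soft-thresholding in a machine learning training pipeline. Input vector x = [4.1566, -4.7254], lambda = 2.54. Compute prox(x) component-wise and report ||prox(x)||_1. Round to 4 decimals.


Soft-thresholding with lambda = 2.54:
prox(4.1566) = sign(4.1566)*max(|4.1566| - 2.54, 0) = 1.6166
prox(-4.7254) = sign(-4.7254)*max(|-4.7254| - 2.54, 0) = -2.1854
prox(x) = [1.6166, -2.1854]
||prox(x)||_1 = 1.6166 + 2.1854 = 3.802


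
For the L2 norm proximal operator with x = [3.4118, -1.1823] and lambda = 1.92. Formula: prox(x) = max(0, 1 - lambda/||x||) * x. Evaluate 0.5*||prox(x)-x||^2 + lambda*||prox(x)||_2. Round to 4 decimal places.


Step 1: Compute ||x||.
||x|| = 3.6108
Step 2: Compute scaling factor.
scale = max(0, 1 - 1.92/3.6108) = 0.4683
Step 3: prox(x) = [1.5976, -0.5536]
||prox(x)|| = 1.6908
Step 4: Proximal objective.
0.5*||prox-x||^2 = 1.8432
lambda*||prox|| = 3.2463
Total = 5.0896


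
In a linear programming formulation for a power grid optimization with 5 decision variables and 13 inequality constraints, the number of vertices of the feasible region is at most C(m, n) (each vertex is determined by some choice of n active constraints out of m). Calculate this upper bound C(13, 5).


Each vertex corresponds to some choice of n active constraints out of m, so the number of vertices is at most C(m, n) = m! / (n!(m-n)!).
m = 13, n = 5
Numerator: 13 * 12 * 11 * 10 * 9
Denominator: 5! = 120
C(13, 5) = 1287


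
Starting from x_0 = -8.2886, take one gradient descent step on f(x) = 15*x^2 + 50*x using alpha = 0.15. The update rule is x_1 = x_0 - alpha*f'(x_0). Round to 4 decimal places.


We compute the gradient at x_0 and apply the update.
f'(x) = 30*x + 50
f'(-8.2886) = 30*-8.2886 + 50 = -198.658
x_1 = -8.2886 - 0.15*-198.658 = 21.5101


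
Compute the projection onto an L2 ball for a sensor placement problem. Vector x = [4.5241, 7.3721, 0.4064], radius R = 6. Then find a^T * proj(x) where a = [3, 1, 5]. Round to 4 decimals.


Step 1: Compute ||x|| (intermediates to 6 decimals).
||x|| = sqrt(4.5241^2 + 7.3721^2 + 0.4064^2) = 8.659128
Step 2: Project.
Since ||x|| > R, scale = R/||x|| = 6/8.659128 = 0.69291, proj(x) = scale * x
proj(x) = [3.134794, 5.108202, 0.281599]
Step 3: Dot product.
a^T * proj(x) = 3*3.134794 + 1*5.108202 + 5*0.281599 = 15.9206


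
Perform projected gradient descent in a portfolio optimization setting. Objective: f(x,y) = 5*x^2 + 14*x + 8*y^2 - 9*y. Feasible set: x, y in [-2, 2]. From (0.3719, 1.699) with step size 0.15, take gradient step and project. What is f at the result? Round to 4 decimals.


Step 1: Compute gradient at (0.3719, 1.699).
grad_x = 2*5*0.3719 + 14 = 17.719
grad_y = 2*8*1.699 - 9 = 18.184
Step 2: Gradient step.
x_raw = 0.3719 - 0.15*17.719 = -2.286
y_raw = 1.699 - 0.15*18.184 = -1.0286
Step 3: Project onto [-2, 2].
x_proj = clip(-2.286) = -2.0
y_proj = clip(-1.0286) = -1.0286
Step 4: Evaluate f.
f(-2.0, -1.0286) = 9.7215


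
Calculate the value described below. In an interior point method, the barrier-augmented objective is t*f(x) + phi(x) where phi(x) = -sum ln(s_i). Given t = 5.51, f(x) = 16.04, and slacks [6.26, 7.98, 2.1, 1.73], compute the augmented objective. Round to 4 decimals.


Step 1: Compute log-barrier.
ln values: [1.8342, 2.0769, 0.7419, 0.5481]
phi = -(1.8342 + 2.0769 + 0.7419 + 0.5481) = -5.2012
Step 2: Compute augmented objective.
t*f(x) = 5.51*16.04 = 88.3804
Total = 88.3804 - 5.2012 = 83.1792


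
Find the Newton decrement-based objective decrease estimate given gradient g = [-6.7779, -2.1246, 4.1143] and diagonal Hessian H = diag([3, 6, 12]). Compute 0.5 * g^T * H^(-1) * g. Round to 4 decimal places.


Step 1: H is diagonal, so H^(-1) * g = [-2.2593, -0.3541, 0.3429].
Step 2: g^T H^(-1) g = sum_i g_i^2 / H_ii
  = (-6.7779)^2/3 + (-2.1246)^2/6 + (4.1143)^2/12
  = 15.3133 + 0.7523 + 1.4106 = 17.4763
Step 3: Objective decrease = 0.5 * g^T H^(-1) g = 8.7381


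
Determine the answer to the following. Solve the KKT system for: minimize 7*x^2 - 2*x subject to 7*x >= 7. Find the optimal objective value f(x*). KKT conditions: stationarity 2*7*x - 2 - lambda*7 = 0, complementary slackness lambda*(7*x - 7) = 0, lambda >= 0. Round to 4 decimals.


Step 1: Try lambda = 0 (constraint inactive).
x_unc = 2/(2*7) = 0.1429
Check: 7*0.1429 = 1.0003 < 7 -- violated!
Step 2: Constraint must be active: 7*x = 7
x* = 7/7 = 1.0
lambda = (2*7*1.0 - 2)/7 = 1.7143
Step 3: Compute optimal value.
f(x*) = 7*1.0^2 - 2*1.0 = 5.0


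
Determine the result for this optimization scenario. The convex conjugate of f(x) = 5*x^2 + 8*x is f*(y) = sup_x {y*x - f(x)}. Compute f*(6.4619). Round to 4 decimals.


f*(y) = sup_x {y*x - a*x^2 - b*x} = sup_x {(y-b)*x - a*x^2}
FOC: (y - b) - 2a*x = 0 => x* = (y - b)/(2a)
x* = (6.4619 - 8)/(2*5) = -0.1538
f*(6.4619) = (y-b)^2/(4a) = (6.4619 - 8)^2/(4*5)
= 2.3658/20 = 0.1183


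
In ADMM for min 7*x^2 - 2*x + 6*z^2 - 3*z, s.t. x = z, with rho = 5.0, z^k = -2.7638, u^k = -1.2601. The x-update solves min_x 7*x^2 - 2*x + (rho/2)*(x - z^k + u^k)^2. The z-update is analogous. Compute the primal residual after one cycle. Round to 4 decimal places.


ADMM iteration with rho = 5.0, z^k = -2.7638, u^k = -1.2601
Step 1: x-update.
Minimize 7*x^2 - 2*x + (5.0/2)*(x + 2.7638 - 1.2601)^2
FOC: (2*7 + 5.0)*x = 2 + 5.0*(-2.7638 + 1.2601)
x^{k+1} = -0.2904
Step 2: z-update.
Minimize 6*z^2 - 3*z + (5.0/2)*(-0.2904 - z - 1.2601)^2
FOC: (2*6 + 5.0)*z = 3 + 5.0*(-0.2904 - 1.2601)
z^{k+1} = -0.2796
Step 3: u-update.
u^{k+1} = -1.2601 - 0.2904 + 0.2796 = -1.271
Step 4: Primal residual = |-0.2904 + 0.2796| = 0.0109


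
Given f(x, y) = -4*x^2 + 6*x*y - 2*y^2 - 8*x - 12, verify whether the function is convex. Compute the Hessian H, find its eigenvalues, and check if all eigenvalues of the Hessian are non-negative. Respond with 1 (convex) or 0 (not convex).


The Hessian of f(x,y) = -4*x^2 + 6*x*y - 2*y^2 - 8*x - 12 is:
H = [[-8, 6], [6, -4]]
Trace = -8 - 4 = -12
Determinant = -8*-4 - (6)^2 = -4
Discriminant = (-12)^2 - 4*-4 = 160.0
Eigenvalues: lambda_1 = -12.3246, lambda_2 = 0.3246
The function is not convex.

0


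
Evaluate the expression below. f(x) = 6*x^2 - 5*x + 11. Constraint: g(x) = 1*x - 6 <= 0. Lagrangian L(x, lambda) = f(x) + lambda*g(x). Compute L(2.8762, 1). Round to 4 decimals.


Step 1: Evaluate f(x).
f(2.8762) = 6*2.8762^2 - 5*2.8762 + 11 = 46.2542
Step 2: Evaluate g(x).
g(2.8762) = 1*2.8762 - 6 = -3.1238
Step 3: Compute Lagrangian.
L = 46.2542 + 1*-3.1238 = 43.1304


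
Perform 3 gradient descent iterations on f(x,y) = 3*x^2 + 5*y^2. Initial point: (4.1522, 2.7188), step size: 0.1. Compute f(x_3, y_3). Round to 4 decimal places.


Gradient descent on f(x,y) = 3*x^2 + 5*y^2.
Starting point: (4.1522, 2.7188), alpha = 0.1
Step 1: grad_x = 2*3*4.1522 = 24.9132, grad_y = 2*5*2.7188 = 27.188
  x_1 = 4.1522 - 0.1*24.9132 = 1.6609
  y_1 = 2.7188 - 0.1*27.188 = 0.0
Step 2: grad_x = 2*3*1.6609 = 9.9653, grad_y = 2*5*0.0 = 0.0
  x_2 = 1.6609 - 0.1*9.9653 = 0.6644
  y_2 = 0.0 - 0.1*0.0 = 0.0
Step 3: grad_x = 2*3*0.6644 = 3.9861, grad_y = 2*5*0.0 = 0.0
  x_3 = 0.6644 - 0.1*3.9861 = 0.2657
  y_3 = 0.0 - 0.1*0.0 = 0.0
f(0.2657, 0.0) = 3*0.2657^2 + 5*0.0^2 = 0.2119


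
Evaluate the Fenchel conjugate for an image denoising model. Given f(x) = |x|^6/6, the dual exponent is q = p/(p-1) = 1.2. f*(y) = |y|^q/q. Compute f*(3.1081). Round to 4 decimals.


The conjugate exponent q satisfies 1/p + 1/q = 1.
p = 6, so q = 6/(6 - 1) = 1.2
|y|^q = 3.1081^1.2 = 3.8994
f*(3.1081) = 3.8994 / 1.2 = 3.2495


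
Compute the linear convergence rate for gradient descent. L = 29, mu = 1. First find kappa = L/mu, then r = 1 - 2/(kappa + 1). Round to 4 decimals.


Step 1: Compute the condition number.
kappa = L/mu = 29/1 = 29.0
Step 2: Compute the convergence rate.
r = 1 - 2/(kappa + 1) = 1 - 2*mu/(L + mu) = (L - mu)/(L + mu) = 28/30 = 0.9333


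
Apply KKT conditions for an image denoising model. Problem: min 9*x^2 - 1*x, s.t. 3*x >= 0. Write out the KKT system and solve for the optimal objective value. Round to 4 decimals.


Step 1: Try lambda = 0 (constraint inactive).
Stationarity: 2*9*x - 1 = 0
x* = 1/(2*9) = 1/18 = 0.0556 (rounded; the exact value 1/18 is used below)
Check constraint: 3*0.0556 = 0.1668 >= 0 -- satisfied.
Step 2: Compute optimal value.
f(x*) = 9*(1/18)^2 - 1*(1/18) = -0.0278


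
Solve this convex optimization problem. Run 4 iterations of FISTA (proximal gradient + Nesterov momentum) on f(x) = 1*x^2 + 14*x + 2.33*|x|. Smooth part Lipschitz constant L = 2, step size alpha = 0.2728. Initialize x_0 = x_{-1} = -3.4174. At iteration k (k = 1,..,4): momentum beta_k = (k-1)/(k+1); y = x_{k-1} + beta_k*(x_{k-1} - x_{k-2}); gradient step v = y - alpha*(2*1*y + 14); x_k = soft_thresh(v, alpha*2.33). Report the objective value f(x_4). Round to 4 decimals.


FISTA on f(x) = 1*x^2 + 14*x + 2.33*|x|
L = 2, alpha = 0.2728
Iteration 1: beta = 0.0, y = -3.4174 + 0.0*(-3.4174 + 3.4174) = -3.4174
  grad(y) = 7.1652, v = y - alpha*grad = -5.3721
  prox(v) = soft_thresh(-5.3721, 0.6356) = -4.7364
Iteration 2: beta = 0.3333, y = -4.7364 + 0.3333*(-4.7364 + 3.4174) = -5.1761
  grad(y) = 3.6478, v = y - alpha*grad = -6.1712
  prox(v) = soft_thresh(-6.1712, 0.6356) = -5.5356
Iteration 3: beta = 0.5, y = -5.5356 + 0.5*(-5.5356 + 4.7364) = -5.9352
  grad(y) = 2.1296, v = y - alpha*grad = -6.5161
  prox(v) = soft_thresh(-6.5161, 0.6356) = -5.8805
Iteration 4: beta = 0.6, y = -5.8805 + 0.6*(-5.8805 + 5.5356) = -6.0875
  grad(y) = 1.825, v = y - alpha*grad = -6.5853
  prox(v) = soft_thresh(-6.5853, 0.6356) = -5.9497
f(x_4) = 1*(-5.9497)^2 + 14*(-5.9497) + 2.33*|-5.9497| = -34.0341


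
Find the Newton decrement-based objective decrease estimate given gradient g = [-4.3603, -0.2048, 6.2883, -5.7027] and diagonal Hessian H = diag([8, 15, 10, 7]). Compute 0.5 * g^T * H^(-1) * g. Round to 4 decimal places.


Step 1: H is diagonal, so H^(-1) * g = [-0.545, -0.0137, 0.6288, -0.8147].
Step 2: g^T H^(-1) g = sum_i g_i^2 / H_ii
  = (-4.3603)^2/8 + (-0.2048)^2/15 + (6.2883)^2/10 + (-5.7027)^2/7
  = 2.3765 + 0.0028 + 3.9543 + 4.6458 = 10.9794
Step 3: Objective decrease = 0.5 * g^T H^(-1) g = 5.4897


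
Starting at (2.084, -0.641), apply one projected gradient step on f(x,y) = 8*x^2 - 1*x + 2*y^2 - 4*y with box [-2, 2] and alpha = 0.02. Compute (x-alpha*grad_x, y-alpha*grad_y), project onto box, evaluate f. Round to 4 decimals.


Step 1: Compute gradient at (2.084, -0.641).
grad_x = 2*8*2.084 - 1 = 32.344
grad_y = 2*2*-0.641 - 4 = -6.564
Step 2: Gradient step.
x_raw = 2.084 - 0.02*32.344 = 1.4371
y_raw = -0.641 - 0.02*-6.564 = -0.5097
Step 3: Project onto [-2, 2].
x_proj = clip(1.4371) = 1.4371
y_proj = clip(-0.5097) = -0.5097
Step 4: Evaluate f.
f(1.4371, -0.5097) = 17.6439


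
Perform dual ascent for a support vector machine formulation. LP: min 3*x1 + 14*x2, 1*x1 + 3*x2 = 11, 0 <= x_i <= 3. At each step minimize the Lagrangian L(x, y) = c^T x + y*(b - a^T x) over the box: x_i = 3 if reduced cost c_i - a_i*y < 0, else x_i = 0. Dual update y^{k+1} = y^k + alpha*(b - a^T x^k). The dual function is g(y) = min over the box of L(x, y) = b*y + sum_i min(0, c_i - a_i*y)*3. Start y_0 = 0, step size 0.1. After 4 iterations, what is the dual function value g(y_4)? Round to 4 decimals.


Dual ascent for LP: min 3*x1 + 14*x2, 1*x1 + 3*x2 = 11, 0 <= x_i <= 3
Step 1: y^k = 0.0, reduced costs: (3.0, 14.0)
  x^k = (0.0, 0.0), subgradient = b - a^T x = 11.0
  y^{k+1} = 0.0 + 0.1*11.0 = 1.1
Step 2: y^k = 1.1, reduced costs: (1.9, 10.7)
  x^k = (0.0, 0.0), subgradient = b - a^T x = 11.0
  y^{k+1} = 1.1 + 0.1*11.0 = 2.2
Step 3: y^k = 2.2, reduced costs: (0.8, 7.4)
  x^k = (0.0, 0.0), subgradient = b - a^T x = 11.0
  y^{k+1} = 2.2 + 0.1*11.0 = 3.3
Step 4: y^k = 3.3, reduced costs: (-0.3, 4.1)
  x^k = (3.0, 0.0), subgradient = b - a^T x = 8.0
  y^{k+1} = 3.3 + 0.1*8.0 = 4.1
Dual objective at y_4 = 4.1: reduced costs (-1.1, 1.7), box minimizer x = (3.0, 0.0)
g(y_4) = b*y + (c1 - a1*y)*x1 + (c2 - a2*y)*x2 = 11*4.1 + (-1.1)*3.0 + 1.7*0.0 = 45.1 - 3.3 + 0.0 = 41.8


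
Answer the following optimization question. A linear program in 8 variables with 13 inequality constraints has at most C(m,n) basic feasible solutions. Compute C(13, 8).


Each vertex corresponds to some choice of n active constraints out of m, so the number of vertices is at most C(m, n) = m! / (n!(m-n)!).
m = 13, n = 8
Numerator: 13 * 12 * 11 * 10 * 9 * 8 * 7 * 6
Denominator: 8! = 40320
C(13, 8) = 1287
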